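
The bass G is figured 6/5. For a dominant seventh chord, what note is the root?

Eb

The figures 6/5 mean the third of the chord is in the bass. If G is the third of a dominant seventh chord, the root is Eb (chord tones Eb–G–Bb–Db).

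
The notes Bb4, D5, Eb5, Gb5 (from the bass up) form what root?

Eb

Reordering Bb, D, Eb, Gb into stacked thirds gives Eb–Gb–Bb–D; the bottom of that stack, Eb, is the root.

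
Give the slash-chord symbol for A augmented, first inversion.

Aaug/C#

First inversion of A augmented has the third (C#) in the bass. As a slash chord: Aaug/C#.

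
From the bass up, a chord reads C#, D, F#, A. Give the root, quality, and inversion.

D major seventh, third inversion

Reducing to letter names: C#, D, F#, A. These stack in thirds as D–F#–A–C# — a D major seventh chord.
With the seventh (C#) in the bass, the chord is in third inversion (figured bass 4/2).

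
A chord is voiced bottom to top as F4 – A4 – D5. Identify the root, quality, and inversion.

D minor, first inversion

The distinct note names are F, A, D. Stacked in thirds they read D–F–A, which is a minor triad on D.
With the third (F) in the bass, the chord is in first inversion (figured bass 6).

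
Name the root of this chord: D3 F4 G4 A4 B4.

G

Reordering D, F, G, A, B into stacked thirds gives G–B–D–F–A; the bottom of that stack, G, is the root.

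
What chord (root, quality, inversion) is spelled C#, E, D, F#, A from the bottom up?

D major ninth, third inversion

The distinct note names are C#, E, D, F#, A. Stacked in thirds they read D–F#–A–C#–E, which is a major ninth chord on D.
With the seventh (C#) in the bass, the chord is in third inversion.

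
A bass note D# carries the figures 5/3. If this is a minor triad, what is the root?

D#

The figures 5/3 mean the root of the chord is in the bass. If D# is the root of a minor triad, the root is D# (chord tones D#–F#–A#).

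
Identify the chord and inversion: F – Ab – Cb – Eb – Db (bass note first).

Reducing to letter names: F, Ab, Cb, Eb, Db. These stack in thirds as Db–F–Ab–Cb–Eb — a Db dominant ninth chord.
F is the third of Db dominant ninth; third in the bass means first inversion.

Db dominant ninth, first inversion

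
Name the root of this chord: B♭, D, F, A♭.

The distinct letter names are Bb, D, F, Ab. Arranged as a stack of thirds they read Bb–D–F–Ab, so Bb is the root (a Bb dominant seventh chord).

Bb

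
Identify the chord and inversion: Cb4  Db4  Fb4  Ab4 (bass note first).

Reducing to letter names: Cb, Db, Fb, Ab. These stack in thirds as Db–Fb–Ab–Cb — a Db minor seventh chord.
The lowest note is Cb, the seventh of the chord, so this is third inversion (figured bass 4/2).

Db minor seventh, third inversion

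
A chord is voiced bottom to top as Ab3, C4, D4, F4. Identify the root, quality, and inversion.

D half-diminished seventh, second inversion

The pitch classes Ab, C, D, F arrange in thirds as D–F–Ab–C: a D half-diminished seventh chord.
With the fifth (Ab) in the bass, the chord is in second inversion (figured bass 4/3).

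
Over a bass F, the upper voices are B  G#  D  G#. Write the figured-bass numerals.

The notes F, B, G#, D stack in thirds as G#–B–D–F — a G# diminished seventh chord. The bass F is the seventh, so this is third inversion: figured 4/2.

4/2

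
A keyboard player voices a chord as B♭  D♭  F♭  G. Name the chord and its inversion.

G diminished seventh, first inversion

Reducing to letter names: Bb, Db, Fb, G. These stack in thirds as G–Bb–Db–Fb — a G diminished seventh chord.
Bb is the third of G diminished seventh; third in the bass means first inversion (figured bass 6/5).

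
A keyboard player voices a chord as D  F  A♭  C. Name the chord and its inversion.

Reducing to letter names: D, F, Ab, C. These stack in thirds as D–F–Ab–C — a D half-diminished seventh chord.
The lowest note is D, the root of the chord, so this is root position (figured bass 7).

D half-diminished seventh, root position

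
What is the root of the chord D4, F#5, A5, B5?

Reordering D, F#, A, B into stacked thirds gives B–D–F#–A; the bottom of that stack, B, is the root.

B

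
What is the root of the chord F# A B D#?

B

The distinct letter names are F#, A, B, D#. Arranged as a stack of thirds they read B–D#–F#–A, so B is the root (a B dominant seventh chord).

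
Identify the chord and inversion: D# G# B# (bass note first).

G# major, second inversion

The pitch classes D#, G#, B# arrange in thirds as G#–B#–D#: a G# major triad.
D# is the fifth of G# major; fifth in the bass means second inversion (figured bass 6/4).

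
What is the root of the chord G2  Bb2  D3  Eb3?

G, Bb, D, Eb are the tones of an Eb major seventh chord (Eb–G–Bb–D), making Eb the root.

Eb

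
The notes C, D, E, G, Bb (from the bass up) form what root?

The distinct letter names are C, D, E, G, Bb. Arranged as a stack of thirds they read C–E–G–Bb–D, so C is the root (a C dominant ninth chord).

C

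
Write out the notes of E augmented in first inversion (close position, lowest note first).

G#, B#, E

E augmented is E–G#–B#. First inversion puts the third (G#) in the bass, with the remaining tones above: G#, B#, E.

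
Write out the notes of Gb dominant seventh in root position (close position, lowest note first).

Gb dominant seventh is Gb–Bb–Db–Fb. Root position puts the root (Gb) in the bass, with the remaining tones above: Gb, Bb, Db, Fb.

Gb, Bb, Db, Fb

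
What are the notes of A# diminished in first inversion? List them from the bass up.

Spelling A# diminished: A#–C#–E. In first inversion the third is bass, giving C#, E, A# from the bottom.

C#, E, A#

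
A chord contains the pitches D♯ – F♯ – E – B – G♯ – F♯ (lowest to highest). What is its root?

The distinct letter names are D#, F#, E, B, G#. Arranged as a stack of thirds they read E–G#–B–D#–F#, so E is the root (an E major ninth chord).

E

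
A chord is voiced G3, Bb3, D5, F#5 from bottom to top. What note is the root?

The distinct letter names are G, Bb, D, F#. Arranged as a stack of thirds they read G–Bb–D–F#, so G is the root (a G minor-major seventh chord).

G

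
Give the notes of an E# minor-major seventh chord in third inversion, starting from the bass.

D##, E#, G#, B#

E# minor-major seventh is E#–G#–B#–D##. Third inversion puts the seventh (D##) in the bass, with the remaining tones above: D##, E#, G#, B#.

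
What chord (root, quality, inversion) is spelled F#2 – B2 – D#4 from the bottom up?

Reducing to letter names: F#, B, D#. These stack in thirds as B–D#–F# — a B major triad.
With the fifth (F#) in the bass, the chord is in second inversion (figured bass 6/4).

B major, second inversion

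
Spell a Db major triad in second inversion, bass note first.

Ab, Db, F

The chord tones are Db–F–Ab. With the fifth (Ab) lowest for second inversion: Ab, Db, F.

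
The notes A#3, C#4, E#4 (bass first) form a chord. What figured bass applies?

5/3

The notes A#, C#, E# stack in thirds as A#–C#–E# — an A# minor triad. The bass A# is the root, so this is root position: figured 5/3.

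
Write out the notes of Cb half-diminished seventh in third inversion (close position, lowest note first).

Spelling Cb half-diminished seventh: Cb–Ebb–Gbb–Bbb. In third inversion the seventh is bass, giving Bbb, Cb, Ebb, Gbb from the bottom.

Bbb, Cb, Ebb, Gbb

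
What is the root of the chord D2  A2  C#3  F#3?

D, A, C#, F# are the tones of a D major seventh chord (D–F#–A–C#), making D the root.

D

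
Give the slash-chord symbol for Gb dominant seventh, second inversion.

Gb7/Db

Second inversion of Gb dominant seventh has the fifth (Db) in the bass. As a slash chord: Gb7/Db.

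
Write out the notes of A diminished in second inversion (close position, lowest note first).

Spelling A diminished: A–C–Eb. In second inversion the fifth is bass, giving Eb, A, C from the bottom.

Eb, A, C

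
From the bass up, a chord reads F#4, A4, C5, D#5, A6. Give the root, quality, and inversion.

The pitch classes F#, A, C, D# arrange in thirds as D#–F#–A–C: a D# diminished seventh chord.
F# is the third of D# diminished seventh; third in the bass means first inversion (figured bass 6/5).

D# diminished seventh, first inversion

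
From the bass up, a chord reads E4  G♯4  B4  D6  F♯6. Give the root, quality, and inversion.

The distinct note names are E, G#, B, D, F#. Stacked in thirds they read E–G#–B–D–F#, which is a dominant ninth chord on E.
E is the root of E dominant ninth; root in the bass means root position.

E dominant ninth, root position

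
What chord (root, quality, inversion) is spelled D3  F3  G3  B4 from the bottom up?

G dominant seventh, second inversion

The pitch classes D, F, G, B arrange in thirds as G–B–D–F: a G dominant seventh chord.
D is the fifth of G dominant seventh; fifth in the bass means second inversion (figured bass 4/3).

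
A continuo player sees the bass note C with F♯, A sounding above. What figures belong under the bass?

The notes C, F#, A stack in thirds as F#–A–C — an F# diminished triad. The bass C is the fifth, so this is second inversion: figured 6/4.

6/4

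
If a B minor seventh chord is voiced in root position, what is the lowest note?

B

B minor seventh is B–D–F#–A. Root position places the root in the bass: B.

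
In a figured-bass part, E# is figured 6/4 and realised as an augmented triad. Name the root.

A

The figures 6/4 mean the fifth of the chord is in the bass. If E# is the fifth of an augmented triad, the root is A (chord tones A–C#–E#).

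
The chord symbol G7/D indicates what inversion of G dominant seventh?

second inversion

G7/D means G dominant seventh with D in the bass. D is the fifth of G dominant seventh (G–B–D–F), so this is second inversion.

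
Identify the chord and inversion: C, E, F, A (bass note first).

Reducing to letter names: C, E, F, A. These stack in thirds as F–A–C–E — an F major seventh chord.
C is the fifth of F major seventh; fifth in the bass means second inversion (figured bass 4/3).

F major seventh, second inversion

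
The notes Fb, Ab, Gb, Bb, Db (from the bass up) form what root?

Fb, Ab, Gb, Bb, Db are the tones of a Gb dominant ninth chord (Gb–Bb–Db–Fb–Ab), making Gb the root.

Gb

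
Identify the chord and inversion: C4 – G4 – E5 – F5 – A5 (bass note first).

F major ninth, second inversion

The distinct note names are C, G, E, F, A. Stacked in thirds they read F–A–C–E–G, which is a major ninth chord on F.
The lowest note is C, the fifth of the chord, so this is second inversion.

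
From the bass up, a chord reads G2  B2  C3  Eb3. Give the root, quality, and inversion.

Reducing to letter names: G, B, C, Eb. These stack in thirds as C–Eb–G–B — a C minor-major seventh chord.
The lowest note is G, the fifth of the chord, so this is second inversion (figured bass 4/3).

C minor-major seventh, second inversion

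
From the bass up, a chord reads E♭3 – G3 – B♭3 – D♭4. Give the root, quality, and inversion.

The distinct note names are Eb, G, Bb, Db. Stacked in thirds they read Eb–G–Bb–Db, which is a dominant seventh chord on Eb.
With the root (Eb) in the bass, the chord is in root position (figured bass 7).

Eb dominant seventh, root position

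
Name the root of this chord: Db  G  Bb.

Reordering Db, G, Bb into stacked thirds gives G–Bb–Db; the bottom of that stack, G, is the root.

G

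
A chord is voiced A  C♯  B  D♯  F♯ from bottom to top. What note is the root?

Reordering A, C#, B, D#, F# into stacked thirds gives B–D#–F#–A–C#; the bottom of that stack, B, is the root.

B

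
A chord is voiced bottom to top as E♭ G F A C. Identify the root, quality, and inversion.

The pitch classes Eb, G, F, A, C arrange in thirds as F–A–C–Eb–G: an F dominant ninth chord.
Eb is the seventh of F dominant ninth; seventh in the bass means third inversion.

F dominant ninth, third inversion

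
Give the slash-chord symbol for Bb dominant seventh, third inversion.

Third inversion of Bb dominant seventh has the seventh (Ab) in the bass. As a slash chord: Bb7/Ab.

Bb7/Ab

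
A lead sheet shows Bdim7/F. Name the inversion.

Bdim7/F means B diminished seventh with F in the bass. F is the fifth of B diminished seventh (B–D–F–Ab), so this is second inversion.

second inversion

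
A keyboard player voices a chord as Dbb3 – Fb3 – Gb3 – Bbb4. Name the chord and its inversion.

Gb half-diminished seventh, second inversion

The distinct note names are Dbb, Fb, Gb, Bbb. Stacked in thirds they read Gb–Bbb–Dbb–Fb, which is a half-diminished seventh chord on Gb.
With the fifth (Dbb) in the bass, the chord is in second inversion (figured bass 4/3).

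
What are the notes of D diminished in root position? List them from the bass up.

The chord tones are D–F–Ab. With the root (D) lowest for root position: D, F, Ab.

D, F, Ab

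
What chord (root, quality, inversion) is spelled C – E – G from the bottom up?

The pitch classes C, E, G arrange in thirds as C–E–G: a C major triad.
C is the root of C major; root in the bass means root position (figured bass 5/3).

C major, root position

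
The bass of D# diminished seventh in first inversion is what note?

D# diminished seventh is D#–F#–A–C. First inversion places the third in the bass: F#.

F#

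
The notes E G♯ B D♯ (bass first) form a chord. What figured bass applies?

The notes E, G#, B, D# stack in thirds as E–G#–B–D# — an E major seventh chord. The bass E is the root, so this is root position: figured 7.

7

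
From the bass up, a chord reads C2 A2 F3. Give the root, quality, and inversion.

F major, second inversion

Reducing to letter names: C, A, F. These stack in thirds as F–A–C — an F major triad.
The lowest note is C, the fifth of the chord, so this is second inversion (figured bass 6/4).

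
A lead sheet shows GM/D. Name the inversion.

GM/D means G major with D in the bass. D is the fifth of G major (G–B–D), so this is second inversion.

second inversion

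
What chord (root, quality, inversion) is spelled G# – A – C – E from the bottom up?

The distinct note names are G#, A, C, E. Stacked in thirds they read A–C–E–G#, which is a minor-major seventh chord on A.
The lowest note is G#, the seventh of the chord, so this is third inversion (figured bass 4/2).

A minor-major seventh, third inversion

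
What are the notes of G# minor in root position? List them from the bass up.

G#, B, D#

The chord tones are G#–B–D#. With the root (G#) lowest for root position: G#, B, D#.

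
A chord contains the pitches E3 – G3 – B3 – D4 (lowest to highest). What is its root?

E

The distinct letter names are E, G, B, D. Arranged as a stack of thirds they read E–G–B–D, so E is the root (an E minor seventh chord).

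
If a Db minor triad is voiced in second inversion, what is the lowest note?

Ab

Db minor is Db–Fb–Ab. Second inversion places the fifth in the bass: Ab.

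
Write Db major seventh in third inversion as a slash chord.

Third inversion of Db major seventh has the seventh (C) in the bass. As a slash chord: Dbmaj7/C.

Dbmaj7/C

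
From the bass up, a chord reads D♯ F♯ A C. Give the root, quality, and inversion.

D# diminished seventh, root position

The pitch classes D#, F#, A, C arrange in thirds as D#–F#–A–C: a D# diminished seventh chord.
D# is the root of D# diminished seventh; root in the bass means root position (figured bass 7).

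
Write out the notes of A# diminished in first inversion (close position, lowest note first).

A# diminished is A#–C#–E. First inversion puts the third (C#) in the bass, with the remaining tones above: C#, E, A#.

C#, E, A#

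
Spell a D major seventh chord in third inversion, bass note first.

Spelling D major seventh: D–F#–A–C#. In third inversion the seventh is bass, giving C#, D, F#, A from the bottom.

C#, D, F#, A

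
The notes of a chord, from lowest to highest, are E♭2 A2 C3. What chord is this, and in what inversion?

The distinct note names are Eb, A, C. Stacked in thirds they read A–C–Eb, which is a diminished triad on A.
With the fifth (Eb) in the bass, the chord is in second inversion (figured bass 6/4).

A diminished, second inversion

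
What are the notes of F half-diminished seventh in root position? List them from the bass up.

F, Ab, Cb, Eb

Spelling F half-diminished seventh: F–Ab–Cb–Eb. In root position the root is bass, giving F, Ab, Cb, Eb from the bottom.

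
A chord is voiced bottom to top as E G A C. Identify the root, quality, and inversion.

A minor seventh, second inversion

Reducing to letter names: E, G, A, C. These stack in thirds as A–C–E–G — an A minor seventh chord.
With the fifth (E) in the bass, the chord is in second inversion (figured bass 4/3).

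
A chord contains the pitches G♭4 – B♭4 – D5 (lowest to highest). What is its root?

Gb

The distinct letter names are Gb, Bb, D. Arranged as a stack of thirds they read Gb–Bb–D, so Gb is the root (a Gb augmented triad).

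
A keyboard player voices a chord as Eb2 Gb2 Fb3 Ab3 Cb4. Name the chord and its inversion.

The distinct note names are Eb, Gb, Fb, Ab, Cb. Stacked in thirds they read Fb–Ab–Cb–Eb–Gb, which is a major ninth chord on Fb.
The lowest note is Eb, the seventh of the chord, so this is third inversion.

Fb major ninth, third inversion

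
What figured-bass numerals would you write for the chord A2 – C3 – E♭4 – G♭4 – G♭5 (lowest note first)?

The notes A, C, Eb, Gb stack in thirds as A–C–Eb–Gb — an A diminished seventh chord. The bass A is the root, so this is root position: figured 7.

7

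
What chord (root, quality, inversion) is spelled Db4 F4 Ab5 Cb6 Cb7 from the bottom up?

Db dominant seventh, root position

The pitch classes Db, F, Ab, Cb arrange in thirds as Db–F–Ab–Cb: a Db dominant seventh chord.
Db is the root of Db dominant seventh; root in the bass means root position (figured bass 7).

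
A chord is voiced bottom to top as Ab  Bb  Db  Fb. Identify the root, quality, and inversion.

The distinct note names are Ab, Bb, Db, Fb. Stacked in thirds they read Bb–Db–Fb–Ab, which is a half-diminished seventh chord on Bb.
Ab is the seventh of Bb half-diminished seventh; seventh in the bass means third inversion (figured bass 4/2).

Bb half-diminished seventh, third inversion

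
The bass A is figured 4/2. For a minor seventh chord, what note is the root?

B

The figures 4/2 mean the seventh of the chord is in the bass. If A is the seventh of a minor seventh chord, the root is B (chord tones B–D–F#–A).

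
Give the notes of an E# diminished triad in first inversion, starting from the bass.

G#, B, E#

Spelling E# diminished: E#–G#–B. In first inversion the third is bass, giving G#, B, E# from the bottom.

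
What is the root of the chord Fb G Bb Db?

G

Reordering Fb, G, Bb, Db into stacked thirds gives G–Bb–Db–Fb; the bottom of that stack, G, is the root.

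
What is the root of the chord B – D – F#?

B

Reordering B, D, F# into stacked thirds gives B–D–F#; the bottom of that stack, B, is the root.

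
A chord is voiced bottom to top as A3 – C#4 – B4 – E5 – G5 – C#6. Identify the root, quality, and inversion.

Reducing to letter names: A, C#, B, E, G. These stack in thirds as A–C#–E–G–B — an A dominant ninth chord.
A is the root of A dominant ninth; root in the bass means root position.

A dominant ninth, root position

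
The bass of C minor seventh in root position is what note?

C

In root position the root is lowest. For C minor seventh (C–Eb–G–Bb) that is C.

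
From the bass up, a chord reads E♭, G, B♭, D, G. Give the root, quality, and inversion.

The pitch classes Eb, G, Bb, D arrange in thirds as Eb–G–Bb–D: an Eb major seventh chord.
Eb is the root of Eb major seventh; root in the bass means root position (figured bass 7).

Eb major seventh, root position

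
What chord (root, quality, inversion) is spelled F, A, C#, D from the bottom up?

Reducing to letter names: F, A, C#, D. These stack in thirds as D–F–A–C# — a D minor-major seventh chord.
F is the third of D minor-major seventh; third in the bass means first inversion (figured bass 6/5).

D minor-major seventh, first inversion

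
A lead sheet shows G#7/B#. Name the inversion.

G#7/B# means G# dominant seventh with B# in the bass. B# is the third of G# dominant seventh (G#–B#–D#–F#), so this is first inversion.

first inversion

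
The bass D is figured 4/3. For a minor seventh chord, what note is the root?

The figures 4/3 mean the fifth of the chord is in the bass. If D is the fifth of a minor seventh chord, the root is G (chord tones G–Bb–D–F).

G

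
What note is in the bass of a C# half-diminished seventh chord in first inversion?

E

C# half-diminished seventh is C#–E–G–B. First inversion places the third in the bass: E.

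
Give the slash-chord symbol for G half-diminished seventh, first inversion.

First inversion of G half-diminished seventh has the third (Bb) in the bass. As a slash chord: Gø7/Bb.

Gø7/Bb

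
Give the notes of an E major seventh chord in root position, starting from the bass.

Spelling E major seventh: E–G#–B–D#. In root position the root is bass, giving E, G#, B, D# from the bottom.

E, G#, B, D#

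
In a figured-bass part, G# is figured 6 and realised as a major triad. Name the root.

E

The figures 6 mean the third of the chord is in the bass. If G# is the third of a major triad, the root is E (chord tones E–G#–B).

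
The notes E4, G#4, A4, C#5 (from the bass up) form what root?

E, G#, A, C# are the tones of an A major seventh chord (A–C#–E–G#), making A the root.

A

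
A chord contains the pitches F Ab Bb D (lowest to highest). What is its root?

The distinct letter names are F, Ab, Bb, D. Arranged as a stack of thirds they read Bb–D–F–Ab, so Bb is the root (a Bb dominant seventh chord).

Bb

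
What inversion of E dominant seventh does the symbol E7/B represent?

E7/B means E dominant seventh with B in the bass. B is the fifth of E dominant seventh (E–G#–B–D), so this is second inversion.

second inversion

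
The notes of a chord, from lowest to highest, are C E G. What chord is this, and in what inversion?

The pitch classes C, E, G arrange in thirds as C–E–G: a C major triad.
C is the root of C major; root in the bass means root position (figured bass 5/3).

C major, root position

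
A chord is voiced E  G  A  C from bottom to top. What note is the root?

A

E, G, A, C are the tones of an A minor seventh chord (A–C–E–G), making A the root.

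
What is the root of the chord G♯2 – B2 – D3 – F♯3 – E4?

Reordering G#, B, D, F#, E into stacked thirds gives E–G#–B–D–F#; the bottom of that stack, E, is the root.

E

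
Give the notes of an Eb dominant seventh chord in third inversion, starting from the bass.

The chord tones are Eb–G–Bb–Db. With the seventh (Db) lowest for third inversion: Db, Eb, G, Bb.

Db, Eb, G, Bb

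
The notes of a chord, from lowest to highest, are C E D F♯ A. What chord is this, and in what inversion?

Reducing to letter names: C, E, D, F#, A. These stack in thirds as D–F#–A–C–E — a D dominant ninth chord.
With the seventh (C) in the bass, the chord is in third inversion.

D dominant ninth, third inversion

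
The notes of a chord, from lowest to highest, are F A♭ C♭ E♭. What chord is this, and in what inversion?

F half-diminished seventh, root position

Reducing to letter names: F, Ab, Cb, Eb. These stack in thirds as F–Ab–Cb–Eb — an F half-diminished seventh chord.
The lowest note is F, the root of the chord, so this is root position (figured bass 7).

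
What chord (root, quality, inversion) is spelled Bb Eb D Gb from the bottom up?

The distinct note names are Bb, Eb, D, Gb. Stacked in thirds they read Eb–Gb–Bb–D, which is a minor-major seventh chord on Eb.
The lowest note is Bb, the fifth of the chord, so this is second inversion (figured bass 4/3).

Eb minor-major seventh, second inversion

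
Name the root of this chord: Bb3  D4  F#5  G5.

G

Reordering Bb, D, F#, G into stacked thirds gives G–Bb–D–F#; the bottom of that stack, G, is the root.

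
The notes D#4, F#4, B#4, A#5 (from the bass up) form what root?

B#

D#, F#, B#, A# are the tones of a B# half-diminished seventh chord (B#–D#–F#–A#), making B# the root.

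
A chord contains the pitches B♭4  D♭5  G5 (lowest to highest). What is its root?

Bb, Db, G are the tones of a G diminished triad (G–Bb–Db), making G the root.

G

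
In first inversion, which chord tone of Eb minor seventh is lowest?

The third of Eb minor seventh (Eb–Gb–Bb–Db) is Gb; that is the bass in first inversion.

Gb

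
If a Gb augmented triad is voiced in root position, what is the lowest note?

In root position the root is lowest. For Gb augmented (Gb–Bb–D) that is Gb.

Gb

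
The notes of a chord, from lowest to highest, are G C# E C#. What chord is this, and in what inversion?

Reducing to letter names: G, C#, E. These stack in thirds as C#–E–G — a C# diminished triad.
The lowest note is G, the fifth of the chord, so this is second inversion (figured bass 6/4).

C# diminished, second inversion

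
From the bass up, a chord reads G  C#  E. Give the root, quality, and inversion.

C# diminished, second inversion

The distinct note names are G, C#, E. Stacked in thirds they read C#–E–G, which is a diminished triad on C#.
The lowest note is G, the fifth of the chord, so this is second inversion (figured bass 6/4).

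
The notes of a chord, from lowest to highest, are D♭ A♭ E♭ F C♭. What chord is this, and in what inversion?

Db dominant ninth, root position

The distinct note names are Db, Ab, Eb, F, Cb. Stacked in thirds they read Db–F–Ab–Cb–Eb, which is a dominant ninth chord on Db.
The lowest note is Db, the root of the chord, so this is root position.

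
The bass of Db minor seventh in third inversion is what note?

In third inversion the seventh is lowest. For Db minor seventh (Db–Fb–Ab–Cb) that is Cb.

Cb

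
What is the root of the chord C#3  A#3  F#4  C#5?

F#

Reordering C#, A#, F# into stacked thirds gives F#–A#–C#; the bottom of that stack, F#, is the root.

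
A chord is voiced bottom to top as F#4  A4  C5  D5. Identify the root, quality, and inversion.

D dominant seventh, first inversion

The distinct note names are F#, A, C, D. Stacked in thirds they read D–F#–A–C, which is a dominant seventh chord on D.
The lowest note is F#, the third of the chord, so this is first inversion (figured bass 6/5).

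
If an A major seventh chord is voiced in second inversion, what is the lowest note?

E

In second inversion the fifth is lowest. For A major seventh (A–C#–E–G#) that is E.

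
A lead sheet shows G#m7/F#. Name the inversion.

G#m7/F# means G# minor seventh with F# in the bass. F# is the seventh of G# minor seventh (G#–B–D#–F#), so this is third inversion.

third inversion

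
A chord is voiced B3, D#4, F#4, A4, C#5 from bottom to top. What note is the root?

B

B, D#, F#, A, C# are the tones of a B dominant ninth chord (B–D#–F#–A–C#), making B the root.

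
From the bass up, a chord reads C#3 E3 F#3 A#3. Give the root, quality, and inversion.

F# dominant seventh, second inversion

Reducing to letter names: C#, E, F#, A#. These stack in thirds as F#–A#–C#–E — an F# dominant seventh chord.
The lowest note is C#, the fifth of the chord, so this is second inversion (figured bass 4/3).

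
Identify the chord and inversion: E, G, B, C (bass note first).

Reducing to letter names: E, G, B, C. These stack in thirds as C–E–G–B — a C major seventh chord.
The lowest note is E, the third of the chord, so this is first inversion (figured bass 6/5).

C major seventh, first inversion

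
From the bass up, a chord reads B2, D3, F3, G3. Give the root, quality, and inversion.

G dominant seventh, first inversion

The distinct note names are B, D, F, G. Stacked in thirds they read G–B–D–F, which is a dominant seventh chord on G.
B is the third of G dominant seventh; third in the bass means first inversion (figured bass 6/5).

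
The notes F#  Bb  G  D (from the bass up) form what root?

G

F#, Bb, G, D are the tones of a G minor-major seventh chord (G–Bb–D–F#), making G the root.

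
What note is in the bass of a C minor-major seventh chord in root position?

C

In root position the root is lowest. For C minor-major seventh (C–Eb–G–B) that is C.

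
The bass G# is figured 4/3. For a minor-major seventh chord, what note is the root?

C#

The figures 4/3 mean the fifth of the chord is in the bass. If G# is the fifth of a minor-major seventh chord, the root is C# (chord tones C#–E–G#–B#).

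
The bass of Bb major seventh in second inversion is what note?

The fifth of Bb major seventh (Bb–D–F–A) is F; that is the bass in second inversion.

F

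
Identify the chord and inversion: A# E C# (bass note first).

A# diminished, root position

The distinct note names are A#, E, C#. Stacked in thirds they read A#–C#–E, which is a diminished triad on A#.
With the root (A#) in the bass, the chord is in root position (figured bass 5/3).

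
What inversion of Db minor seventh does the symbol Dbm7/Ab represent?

second inversion

Dbm7/Ab means Db minor seventh with Ab in the bass. Ab is the fifth of Db minor seventh (Db–Fb–Ab–Cb), so this is second inversion.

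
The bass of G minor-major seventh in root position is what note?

In root position the root is lowest. For G minor-major seventh (G–Bb–D–F#) that is G.

G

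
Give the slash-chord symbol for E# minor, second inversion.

E#m/B#

Second inversion of E# minor has the fifth (B#) in the bass. As a slash chord: E#m/B#.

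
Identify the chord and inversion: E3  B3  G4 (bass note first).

The distinct note names are E, B, G. Stacked in thirds they read E–G–B, which is a minor triad on E.
The lowest note is E, the root of the chord, so this is root position (figured bass 5/3).

E minor, root position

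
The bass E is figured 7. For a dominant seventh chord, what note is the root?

E

The figures 7 mean the root of the chord is in the bass. If E is the root of a dominant seventh chord, the root is E (chord tones E–G#–B–D).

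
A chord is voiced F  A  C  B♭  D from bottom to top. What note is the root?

The distinct letter names are F, A, C, Bb, D. Arranged as a stack of thirds they read Bb–D–F–A–C, so Bb is the root (a Bb major ninth chord).

Bb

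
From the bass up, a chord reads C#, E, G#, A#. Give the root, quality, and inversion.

The distinct note names are C#, E, G#, A#. Stacked in thirds they read A#–C#–E–G#, which is a half-diminished seventh chord on A#.
The lowest note is C#, the third of the chord, so this is first inversion (figured bass 6/5).

A# half-diminished seventh, first inversion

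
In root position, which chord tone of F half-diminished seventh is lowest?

F

F half-diminished seventh is F–Ab–Cb–Eb. Root position places the root in the bass: F.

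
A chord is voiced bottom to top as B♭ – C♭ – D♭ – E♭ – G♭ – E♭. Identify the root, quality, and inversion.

The pitch classes Bb, Cb, Db, Eb, Gb arrange in thirds as Cb–Eb–Gb–Bb–Db: a Cb major ninth chord.
Bb is the seventh of Cb major ninth; seventh in the bass means third inversion.

Cb major ninth, third inversion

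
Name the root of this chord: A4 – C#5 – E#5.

Reordering A, C#, E# into stacked thirds gives A–C#–E#; the bottom of that stack, A, is the root.

A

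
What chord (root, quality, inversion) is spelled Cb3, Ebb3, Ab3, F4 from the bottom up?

F diminished seventh, second inversion

Reducing to letter names: Cb, Ebb, Ab, F. These stack in thirds as F–Ab–Cb–Ebb — an F diminished seventh chord.
Cb is the fifth of F diminished seventh; fifth in the bass means second inversion (figured bass 4/3).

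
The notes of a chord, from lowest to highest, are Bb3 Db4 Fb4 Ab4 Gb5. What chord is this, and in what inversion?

The distinct note names are Bb, Db, Fb, Ab, Gb. Stacked in thirds they read Gb–Bb–Db–Fb–Ab, which is a dominant ninth chord on Gb.
Bb is the third of Gb dominant ninth; third in the bass means first inversion.

Gb dominant ninth, first inversion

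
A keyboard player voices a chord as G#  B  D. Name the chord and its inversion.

Reducing to letter names: G#, B, D. These stack in thirds as G#–B–D — a G# diminished triad.
The lowest note is G#, the root of the chord, so this is root position (figured bass 5/3).

G# diminished, root position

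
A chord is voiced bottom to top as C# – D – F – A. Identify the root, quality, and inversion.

The pitch classes C#, D, F, A arrange in thirds as D–F–A–C#: a D minor-major seventh chord.
The lowest note is C#, the seventh of the chord, so this is third inversion (figured bass 4/2).

D minor-major seventh, third inversion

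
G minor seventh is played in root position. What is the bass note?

G minor seventh is G–Bb–D–F. Root position places the root in the bass: G.

G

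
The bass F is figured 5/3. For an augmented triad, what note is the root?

The figures 5/3 mean the root of the chord is in the bass. If F is the root of an augmented triad, the root is F (chord tones F–A–C#).

F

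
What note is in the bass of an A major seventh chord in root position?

A major seventh is A–C#–E–G#. Root position places the root in the bass: A.

A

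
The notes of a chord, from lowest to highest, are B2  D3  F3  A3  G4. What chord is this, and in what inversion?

Reducing to letter names: B, D, F, A, G. These stack in thirds as G–B–D–F–A — a G dominant ninth chord.
With the third (B) in the bass, the chord is in first inversion.

G dominant ninth, first inversion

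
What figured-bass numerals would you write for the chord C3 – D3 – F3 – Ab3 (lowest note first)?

The notes C, D, F, Ab stack in thirds as D–F–Ab–C — a D half-diminished seventh chord. The bass C is the seventh, so this is third inversion: figured 4/2.

4/2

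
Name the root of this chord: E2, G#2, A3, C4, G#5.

A

The distinct letter names are E, G#, A, C. Arranged as a stack of thirds they read A–C–E–G#, so A is the root (an A minor-major seventh chord).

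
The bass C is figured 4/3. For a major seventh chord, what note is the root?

The figures 4/3 mean the fifth of the chord is in the bass. If C is the fifth of a major seventh chord, the root is F (chord tones F–A–C–E).

F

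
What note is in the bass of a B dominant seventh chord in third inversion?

A

In third inversion the seventh is lowest. For B dominant seventh (B–D#–F#–A) that is A.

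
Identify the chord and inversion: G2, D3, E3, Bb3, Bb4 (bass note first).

Reducing to letter names: G, D, E, Bb. These stack in thirds as E–G–Bb–D — an E half-diminished seventh chord.
With the third (G) in the bass, the chord is in first inversion (figured bass 6/5).

E half-diminished seventh, first inversion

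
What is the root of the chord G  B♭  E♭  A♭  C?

G, Bb, Eb, Ab, C are the tones of an Ab major ninth chord (Ab–C–Eb–G–Bb), making Ab the root.

Ab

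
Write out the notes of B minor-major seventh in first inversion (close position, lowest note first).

D, F#, A#, B

B minor-major seventh is B–D–F#–A#. First inversion puts the third (D) in the bass, with the remaining tones above: D, F#, A#, B.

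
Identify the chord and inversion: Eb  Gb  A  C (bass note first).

The distinct note names are Eb, Gb, A, C. Stacked in thirds they read A–C–Eb–Gb, which is a diminished seventh chord on A.
With the fifth (Eb) in the bass, the chord is in second inversion (figured bass 4/3).

A diminished seventh, second inversion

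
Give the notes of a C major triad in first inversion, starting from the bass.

E, G, C

C major is C–E–G. First inversion puts the third (E) in the bass, with the remaining tones above: E, G, C.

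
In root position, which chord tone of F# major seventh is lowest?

In root position the root is lowest. For F# major seventh (F#–A#–C#–E#) that is F#.

F#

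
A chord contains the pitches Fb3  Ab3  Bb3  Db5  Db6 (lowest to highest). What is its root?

Reordering Fb, Ab, Bb, Db into stacked thirds gives Bb–Db–Fb–Ab; the bottom of that stack, Bb, is the root.

Bb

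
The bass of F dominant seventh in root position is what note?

F dominant seventh is F–A–C–Eb. Root position places the root in the bass: F.

F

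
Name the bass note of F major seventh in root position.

F

The root of F major seventh (F–A–C–E) is F; that is the bass in root position.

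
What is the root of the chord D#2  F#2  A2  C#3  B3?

B

Reordering D#, F#, A, C#, B into stacked thirds gives B–D#–F#–A–C#; the bottom of that stack, B, is the root.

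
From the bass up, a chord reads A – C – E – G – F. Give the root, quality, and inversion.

F major ninth, first inversion

The distinct note names are A, C, E, G, F. Stacked in thirds they read F–A–C–E–G, which is a major ninth chord on F.
The lowest note is A, the third of the chord, so this is first inversion.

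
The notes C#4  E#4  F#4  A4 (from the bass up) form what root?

C#, E#, F#, A are the tones of an F# minor-major seventh chord (F#–A–C#–E#), making F# the root.

F#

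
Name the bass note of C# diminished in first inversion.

C# diminished is C#–E–G. First inversion places the third in the bass: E.

E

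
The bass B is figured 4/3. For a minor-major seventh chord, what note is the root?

E

The figures 4/3 mean the fifth of the chord is in the bass. If B is the fifth of a minor-major seventh chord, the root is E (chord tones E–G–B–D#).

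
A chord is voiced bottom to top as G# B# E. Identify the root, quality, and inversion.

The distinct note names are G#, B#, E. Stacked in thirds they read E–G#–B#, which is an augmented triad on E.
The lowest note is G#, the third of the chord, so this is first inversion (figured bass 6).

E augmented, first inversion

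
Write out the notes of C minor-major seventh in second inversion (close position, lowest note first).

G, B, C, Eb

Spelling C minor-major seventh: C–Eb–G–B. In second inversion the fifth is bass, giving G, B, C, Eb from the bottom.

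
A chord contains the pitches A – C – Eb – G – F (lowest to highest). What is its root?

A, C, Eb, G, F are the tones of an F dominant ninth chord (F–A–C–Eb–G), making F the root.

F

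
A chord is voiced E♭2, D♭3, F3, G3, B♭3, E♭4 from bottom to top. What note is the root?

Reordering Eb, Db, F, G, Bb into stacked thirds gives Eb–G–Bb–Db–F; the bottom of that stack, Eb, is the root.

Eb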